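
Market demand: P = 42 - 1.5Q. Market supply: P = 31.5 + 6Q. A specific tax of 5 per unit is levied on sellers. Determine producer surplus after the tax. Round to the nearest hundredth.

1.61

Without the tax, 42 - 1.5Q = 31.5 + 6Q so Q* = 1.4 and P* = 39.9.
A tax on sellers shifts supply up by 5: 42 - 1.5Q = 31.5 + 6Q + 5, so Q_t = 0.7333. Buyers pay P_b = 40.9; sellers receive P_s = P_b - 5 = 35.9.
PS = (1/2)(Q_t)(P_s - 31.5) = (1/2)(0.7333)(4.4) = 1.6133.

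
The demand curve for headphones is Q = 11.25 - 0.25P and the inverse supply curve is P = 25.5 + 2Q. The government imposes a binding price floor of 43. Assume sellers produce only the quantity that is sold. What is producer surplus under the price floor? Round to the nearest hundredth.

Rewriting demand in inverse form: P = 45 - 4Q.
Free-market equilibrium: 45 - 4Q = 25.5 + 2Q gives Q* = 3.25, P* = 32.
At P = 43, buyers demand (45 - 43)/4 = 0.5 while sellers would supply more, so the quantity traded is 0.5 at price 43.
The supply price at Q = 0.5 is 26.5. PS is the trapezoid between 43 and supply over [0, 0.5]: (1/2)[(43 - 25.5) + (43 - 26.5)](0.5) = 8.5.

8.50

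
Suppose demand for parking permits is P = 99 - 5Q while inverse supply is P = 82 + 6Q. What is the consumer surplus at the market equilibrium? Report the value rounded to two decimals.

Set 99 - 5Q = 82 + 6Q, which gives 17 = 11Q, so Q* = 1.5455 and P* = 99 - 5(1.5455) = 91.2727.
The demand choke price is 99, so CS = (1/2)(Q*)(99 - P*) = (1/2)(1.5455)(7.7273) = 5.9711.

5.97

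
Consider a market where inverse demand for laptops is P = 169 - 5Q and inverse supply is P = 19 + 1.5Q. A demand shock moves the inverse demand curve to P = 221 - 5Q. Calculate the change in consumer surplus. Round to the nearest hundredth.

1083.08

Initial equilibrium: Q_0 = 23.0769, P_0 = 53.6154; CS_0 = (1/2)(23.0769)(115.3846) = 1331.3609, PS_0 = (1/2)(23.0769)(34.6154) = 399.4083.
New equilibrium: 221 - 5Q = 19 + 1.5Q gives Q_1 = 31.0769, P_1 = 65.6154; CS_1 = 2414.4379, PS_1 = 724.3314.
Change in consumer surplus = 2414.4379 - 1331.3609 = 1083.0769.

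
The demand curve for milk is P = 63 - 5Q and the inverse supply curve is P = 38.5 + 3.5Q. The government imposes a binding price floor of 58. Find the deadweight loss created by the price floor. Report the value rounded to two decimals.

Without the control, 63 - 5Q = 38.5 + 3.5Q so Q* = 2.8824 and P* = 48.5882.
At P = 58, buyers demand (63 - 58)/5 = 1 while sellers would supply more, so the quantity traded is 1 at price 58.
The lost-trades triangle has base Q* - 1 = 1.8824 and height equal to the gap between the curves at Q = 1, which is 58 - 42 = 16. DWL = (1/2)(1.8824)(16) = 15.0588.

15.06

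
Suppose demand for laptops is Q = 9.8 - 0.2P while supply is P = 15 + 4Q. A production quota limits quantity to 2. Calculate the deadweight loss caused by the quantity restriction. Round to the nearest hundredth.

14.22

Rewriting demand in inverse form: P = 49 - 5Q.
Without the quota, 49 - 5Q = 15 + 4Q gives Q* = 3.7778.
At Q = 2 the demand price is 49 - 5(2) = 39 and the supply price is 15 + 4(2) = 23.
DWL = (1/2)(gap between curves at 2) x (Q* - 2) = (1/2)(16)(1.7778) = 14.2222.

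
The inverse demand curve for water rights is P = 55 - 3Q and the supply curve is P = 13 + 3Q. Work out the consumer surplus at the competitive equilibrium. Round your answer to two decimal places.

Setting demand equal to supply, 42 = 6Q, so Q* = 7 and P* = 34.
CS is the area between the demand curve and P* from 0 to Q*: (1/2)(7)(21) = 73.5.

73.50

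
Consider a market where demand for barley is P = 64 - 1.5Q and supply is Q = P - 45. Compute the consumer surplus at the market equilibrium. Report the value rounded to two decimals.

Rewriting supply in inverse form: P = 45 + Q.
Equilibrium: 64 - 1.5Q = 45 + Q, so Q* = 7.6 and P* = 52.6.
Consumer surplus is the triangle under demand above P*: (1/2)(7.6)(64 - 52.6) = (1/2)(7.6)(11.4) = 43.32.

43.32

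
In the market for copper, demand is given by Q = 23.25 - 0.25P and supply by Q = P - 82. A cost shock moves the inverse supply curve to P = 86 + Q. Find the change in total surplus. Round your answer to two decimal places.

Rewriting demand in inverse form: P = 93 - 4Q.
Rewriting supply in inverse form: P = 82 + Q.
Initial equilibrium: Q_0 = 2.2, P_0 = 84.2; CS_0 = (1/2)(2.2)(8.8) = 9.68, PS_0 = (1/2)(2.2)(2.2) = 2.42.
New equilibrium: 93 - 4Q = 86 + Q gives Q_1 = 1.4, P_1 = 87.4; CS_1 = 3.92, PS_1 = 0.98.
Change in total surplus = (3.92 + 0.98) - (9.68 + 2.42) = -7.2.

-7.20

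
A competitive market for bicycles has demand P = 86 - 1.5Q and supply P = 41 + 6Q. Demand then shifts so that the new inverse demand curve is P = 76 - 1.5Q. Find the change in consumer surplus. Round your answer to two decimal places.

-10.67

Initial equilibrium: Q_0 = 6, P_0 = 77; CS_0 = (1/2)(6)(9) = 27, PS_0 = (1/2)(6)(36) = 108.
New equilibrium: 76 - 1.5Q = 41 + 6Q gives Q_1 = 4.6667, P_1 = 69; CS_1 = 16.3333, PS_1 = 65.3333.
Change in consumer surplus = 16.3333 - 27 = -10.6667.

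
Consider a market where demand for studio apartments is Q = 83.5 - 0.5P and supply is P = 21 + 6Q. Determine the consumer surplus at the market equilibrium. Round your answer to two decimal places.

333.06

Rewriting demand in inverse form: P = 167 - 2Q.
Setting demand equal to supply, 146 = 8Q, so Q* = 18.25 and P* = 130.5.
CS is the area between the demand curve and P* from 0 to Q*: (1/2)(18.25)(36.5) = 333.0625.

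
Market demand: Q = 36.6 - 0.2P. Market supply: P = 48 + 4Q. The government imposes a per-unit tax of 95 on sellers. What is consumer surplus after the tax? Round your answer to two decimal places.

49.38

Rewriting demand in inverse form: P = 183 - 5Q.
Pre-tax equilibrium: 183 - 5Q = 48 + 4Q gives Q* = 15, P* = 108.
A tax on sellers shifts supply up by 95: 183 - 5Q = 48 + 4Q + 95, so Q_t = 4.4444. Buyers pay P_b = 160.7778; sellers receive P_s = P_b - 95 = 65.7778.
Consumer surplus is the triangle under demand above P_b: (1/2)(4.4444)(183 - 160.7778) = 49.3827.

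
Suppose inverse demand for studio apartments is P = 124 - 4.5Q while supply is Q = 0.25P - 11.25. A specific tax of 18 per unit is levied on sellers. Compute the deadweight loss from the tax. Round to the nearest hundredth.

Rewriting supply in inverse form: P = 45 + 4Q.
Without the tax, 124 - 4.5Q = 45 + 4Q so Q* = 9.2941 and P* = 82.1765.
A tax on sellers shifts supply up by 18: 124 - 4.5Q = 45 + 4Q + 18, so Q_t = 7.1765. Buyers pay P_b = 91.7059; sellers receive P_s = P_b - 18 = 73.7059.
Deadweight loss is the triangle between the curves from Q_t to Q*: (1/2)(9.2941 - 7.1765)(18) = 19.0588.

19.06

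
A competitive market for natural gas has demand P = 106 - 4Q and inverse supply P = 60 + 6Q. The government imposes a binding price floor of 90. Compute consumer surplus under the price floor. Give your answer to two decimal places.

32.00

Without the control, 106 - 4Q = 60 + 6Q so Q* = 4.6 and P* = 87.6.
At the floor price 90, quantity demanded is (106 - 90)/4 = 4; demand is the short side, so Q = 4 trades at P = 90.
CS is the triangle under demand above 90: (1/2)(4)(106 - 90) = 32.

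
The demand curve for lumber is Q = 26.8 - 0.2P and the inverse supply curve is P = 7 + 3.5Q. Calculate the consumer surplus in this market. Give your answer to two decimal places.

Rewriting demand in inverse form: P = 134 - 5Q.
Equilibrium: 134 - 5Q = 7 + 3.5Q, so Q* = 14.9412 and P* = 59.2941.
Consumer surplus is the triangle under demand above P*: (1/2)(14.9412)(134 - 59.2941) = (1/2)(14.9412)(74.7059) = 558.0969.

558.10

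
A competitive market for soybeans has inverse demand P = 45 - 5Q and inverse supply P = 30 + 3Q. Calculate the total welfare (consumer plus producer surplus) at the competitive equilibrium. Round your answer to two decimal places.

14.06

Set 45 - 5Q = 30 + 3Q, which gives 15 = 8Q, so Q* = 1.875 and P* = 45 - 5(1.875) = 35.625.
CS = (1/2)(1.875)(9.375) = 8.7891 and PS = (1/2)(1.875)(5.625) = 5.2734, so total surplus = 14.0625.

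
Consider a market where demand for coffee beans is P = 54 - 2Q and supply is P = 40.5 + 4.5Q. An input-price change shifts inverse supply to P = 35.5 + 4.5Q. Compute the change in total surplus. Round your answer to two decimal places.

12.31

Initial equilibrium: Q_0 = 2.0769, P_0 = 49.8462; CS_0 = (1/2)(2.0769)(4.1538) = 4.3136, PS_0 = (1/2)(2.0769)(9.3462) = 9.7056.
New equilibrium: 54 - 2Q = 35.5 + 4.5Q gives Q_1 = 2.8462, P_1 = 48.3077; CS_1 = 8.1006, PS_1 = 18.2263.
Change in total surplus = (8.1006 + 18.2263) - (4.3136 + 9.7056) = 12.3077.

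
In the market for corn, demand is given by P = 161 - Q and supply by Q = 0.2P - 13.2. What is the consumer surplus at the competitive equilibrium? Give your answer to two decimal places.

Rewriting supply in inverse form: P = 66 + 5Q.
Set 161 - Q = 66 + 5Q, which gives 95 = 6Q, so Q* = 15.8333 and P* = 161 - (15.8333) = 145.1667.
CS is the area between the demand curve and P* from 0 to Q*: (1/2)(15.8333)(15.8333) = 125.3472.

125.35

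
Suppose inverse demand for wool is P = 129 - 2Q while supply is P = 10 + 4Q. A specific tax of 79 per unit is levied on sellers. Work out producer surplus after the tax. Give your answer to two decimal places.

88.89

Without the tax, 129 - 2Q = 10 + 4Q so Q* = 19.8333 and P* = 89.3333.
With the tax, sellers need 79 more per unit: 129 - 2Q = 10 + 4Q + 79, so Q_t = 6.6667. Buyers pay P_b = 115.6667; sellers receive P_s = P_b - 79 = 36.6667.
Producer surplus is the triangle above supply below P_s: (1/2)(6.6667)(36.6667 - 10) = 88.8889.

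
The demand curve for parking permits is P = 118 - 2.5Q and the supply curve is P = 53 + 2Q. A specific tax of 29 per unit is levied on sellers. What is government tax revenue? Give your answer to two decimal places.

232.00

Pre-tax equilibrium: 118 - 2.5Q = 53 + 2Q gives Q* = 14.4444, P* = 81.8889.
With the tax, sellers need 29 more per unit: 118 - 2.5Q = 53 + 2Q + 29, so Q_t = 8. Buyers pay P_b = 98; sellers receive P_s = P_b - 29 = 69.
Tax revenue = t x Q_t = 29 x 8 = 232.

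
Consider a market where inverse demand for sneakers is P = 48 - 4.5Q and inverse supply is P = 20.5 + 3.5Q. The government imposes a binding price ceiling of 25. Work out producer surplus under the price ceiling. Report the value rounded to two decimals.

2.89

Free-market equilibrium: 48 - 4.5Q = 20.5 + 3.5Q gives Q* = 3.4375, P* = 32.5312.
At P = 25, sellers supply (25 - 20.5)/3.5 = 1.2857 while buyers want more, so the quantity traded is 1.2857 at price 25.
PS is the triangle above supply below 25: (1/2)(1.2857)(25 - 20.5) = 2.8929.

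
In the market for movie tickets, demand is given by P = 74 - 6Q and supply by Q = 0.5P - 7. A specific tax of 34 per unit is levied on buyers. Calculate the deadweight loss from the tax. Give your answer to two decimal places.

Rewriting supply in inverse form: P = 14 + 2Q.
Pre-tax equilibrium: 74 - 6Q = 14 + 2Q gives Q* = 7.5, P* = 29.
With the tax, buyers' net willingness to pay falls by 34: (74 - 34) - 6Q = 14 + 2Q, so Q_t = 3.25. Buyers pay P_b = 54.5; sellers receive P_s = P_b - 34 = 20.5.
The welfare triangle lost has base Q* - Q_t = 4.25 and height t = 34, so DWL = (1/2)(4.25)(34) = 72.25.

72.25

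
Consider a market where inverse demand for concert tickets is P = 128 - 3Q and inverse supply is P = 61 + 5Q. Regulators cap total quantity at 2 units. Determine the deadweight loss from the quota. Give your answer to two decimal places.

162.56

Unrestricted equilibrium: Q* = (128 - 61)/(3 + 5) = 8.375.
At Q = 2 the demand price is 128 - 3(2) = 122 and the supply price is 61 + 5(2) = 71.
Deadweight loss is the triangle between the curves from 2 to 8.375: (1/2)(122 - 71)(8.375 - 2) = 162.5625.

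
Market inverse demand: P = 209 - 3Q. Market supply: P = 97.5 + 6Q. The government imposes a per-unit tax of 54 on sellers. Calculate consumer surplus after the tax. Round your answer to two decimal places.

Without the tax, 209 - 3Q = 97.5 + 6Q so Q* = 12.3889 and P* = 171.8333.
With the tax, sellers need 54 more per unit: 209 - 3Q = 97.5 + 6Q + 54, so Q_t = 6.3889. Buyers pay P_b = 189.8333; sellers receive P_s = P_b - 54 = 135.8333.
CS = (1/2)(Q_t)(209 - P_b) = (1/2)(6.3889)(19.1667) = 61.2269.

61.23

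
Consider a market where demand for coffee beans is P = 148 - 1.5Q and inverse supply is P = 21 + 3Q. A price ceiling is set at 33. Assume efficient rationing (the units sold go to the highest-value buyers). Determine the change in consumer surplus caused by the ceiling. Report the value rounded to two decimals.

Without the control, 148 - 1.5Q = 21 + 3Q so Q* = 28.2222 and P* = 105.6667.
At the ceiling price 33, quantity supplied is (33 - 21)/3 = 4; supply is the short side, so Q = 4 trades at P = 33.
CS goes from (1/2)(28.2222)(42.3333) = 597.3704 to 448 (computed as (148 - 33)(4) - (1/2)(1.5)(4)^2), a change of -149.3704.

-149.37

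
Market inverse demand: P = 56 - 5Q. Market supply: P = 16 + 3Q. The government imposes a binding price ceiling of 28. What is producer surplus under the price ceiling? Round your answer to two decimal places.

Without the control, 56 - 5Q = 16 + 3Q so Q* = 5 and P* = 31.
At the ceiling price 28, quantity supplied is (28 - 16)/3 = 4; supply is the short side, so Q = 4 trades at P = 28.
PS is the triangle above supply below 28: (1/2)(4)(28 - 16) = 24.

24.00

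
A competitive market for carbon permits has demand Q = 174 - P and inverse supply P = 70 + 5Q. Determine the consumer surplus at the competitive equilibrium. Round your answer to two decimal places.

150.22

Rewriting demand in inverse form: P = 174 - Q.
Set 174 - Q = 70 + 5Q, which gives 104 = 6Q, so Q* = 17.3333 and P* = 174 - (17.3333) = 156.6667.
Consumer surplus is the triangle under demand above P*: (1/2)(17.3333)(174 - 156.6667) = (1/2)(17.3333)(17.3333) = 150.2222.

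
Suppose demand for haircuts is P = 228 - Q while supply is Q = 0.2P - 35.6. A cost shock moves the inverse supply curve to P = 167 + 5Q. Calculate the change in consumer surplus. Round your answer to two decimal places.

16.96

Rewriting supply in inverse form: P = 178 + 5Q.
Initial equilibrium: Q_0 = 8.3333, P_0 = 219.6667; CS_0 = (1/2)(8.3333)(8.3333) = 34.7222, PS_0 = (1/2)(8.3333)(41.6667) = 173.6111.
New equilibrium: 228 - Q = 167 + 5Q gives Q_1 = 10.1667, P_1 = 217.8333; CS_1 = 51.6806, PS_1 = 258.4028.
Change in consumer surplus = 51.6806 - 34.7222 = 16.9583.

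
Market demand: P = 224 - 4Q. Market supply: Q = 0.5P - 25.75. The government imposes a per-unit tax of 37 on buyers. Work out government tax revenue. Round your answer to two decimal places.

835.58

Rewriting supply in inverse form: P = 51.5 + 2Q.
Without the tax, 224 - 4Q = 51.5 + 2Q so Q* = 28.75 and P* = 109.
A tax on buyers shifts demand down by 37: (224 - 37) - 4Q = 51.5 + 2Q, so Q_t = 22.5833. Buyers pay P_b = 133.6667; sellers receive P_s = P_b - 37 = 96.6667.
Revenue is the tax times quantity traded: 37 x 22.5833 = 835.5833.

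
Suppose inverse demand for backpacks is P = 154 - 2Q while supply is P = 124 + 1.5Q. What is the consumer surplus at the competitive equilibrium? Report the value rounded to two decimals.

73.47

Setting demand equal to supply, 30 = 3.5Q, so Q* = 8.5714 and P* = 136.8571.
CS is the area between the demand curve and P* from 0 to Q*: (1/2)(8.5714)(17.1429) = 73.4694.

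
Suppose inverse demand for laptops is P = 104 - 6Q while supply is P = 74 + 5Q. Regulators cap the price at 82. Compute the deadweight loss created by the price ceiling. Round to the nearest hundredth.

Without the control, 104 - 6Q = 74 + 5Q so Q* = 2.7273 and P* = 87.6364.
At P = 82, sellers supply (82 - 74)/5 = 1.6 while buyers want more, so the quantity traded is 1.6 at price 82.
At Q = 1.6 the demand price is 94.4 and the supply price is 82. Deadweight loss is the triangle between the curves from 1.6 to 2.7273: (1/2)(94.4 - 82)(2.7273 - 1.6) = 6.9891.

6.99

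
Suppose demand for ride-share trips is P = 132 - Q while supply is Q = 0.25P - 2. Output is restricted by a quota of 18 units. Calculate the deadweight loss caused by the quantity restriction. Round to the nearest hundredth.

115.60

Rewriting supply in inverse form: P = 8 + 4Q.
Without the quota, 132 - Q = 8 + 4Q gives Q* = 24.8.
At Q = 18 the demand price is 132 - (18) = 114 and the supply price is 8 + 4(18) = 80.
DWL = (1/2)(gap between curves at 18) x (Q* - 18) = (1/2)(34)(6.8) = 115.6.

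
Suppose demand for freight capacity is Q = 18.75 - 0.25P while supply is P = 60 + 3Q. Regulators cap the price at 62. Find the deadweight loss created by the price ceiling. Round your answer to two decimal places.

Rewriting demand in inverse form: P = 75 - 4Q.
Without the control, 75 - 4Q = 60 + 3Q so Q* = 2.1429 and P* = 66.4286.
At P = 62, sellers supply (62 - 60)/3 = 0.6667 while buyers want more, so the quantity traded is 0.6667 at price 62.
The lost-trades triangle has base Q* - 0.6667 = 1.4762 and height equal to the gap between the curves at Q = 0.6667, which is 72.3333 - 62 = 10.3333. DWL = (1/2)(1.4762)(10.3333) = 7.627.

7.63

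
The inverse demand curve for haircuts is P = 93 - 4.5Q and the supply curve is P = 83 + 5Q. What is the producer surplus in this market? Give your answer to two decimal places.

2.77

Equilibrium: 93 - 4.5Q = 83 + 5Q, so Q* = 1.0526 and P* = 88.2632.
PS is the area between P* and the supply curve from 0 to Q*: (1/2)(1.0526)(5.2632) = 2.7701.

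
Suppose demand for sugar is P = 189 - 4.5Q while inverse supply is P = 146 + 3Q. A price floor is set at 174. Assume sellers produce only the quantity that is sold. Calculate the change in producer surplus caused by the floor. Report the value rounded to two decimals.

Free-market equilibrium: 189 - 4.5Q = 146 + 3Q gives Q* = 5.7333, P* = 163.2.
At P = 174, buyers demand (189 - 174)/4.5 = 3.3333 while sellers would supply more, so the quantity traded is 3.3333 at price 174.
PS goes from (1/2)(5.7333)(17.2) = 49.3067 to 76.6667 (computed as (174 - 146)(3.3333) - (1/2)(3)(3.3333)^2), a change of 27.36.

27.36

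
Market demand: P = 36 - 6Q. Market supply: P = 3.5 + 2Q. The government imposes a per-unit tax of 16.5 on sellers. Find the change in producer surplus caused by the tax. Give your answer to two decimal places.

Without the tax, 36 - 6Q = 3.5 + 2Q so Q* = 4.0625 and P* = 11.625.
A tax on sellers shifts supply up by 16.5: 36 - 6Q = 3.5 + 2Q + 16.5, so Q_t = 2. Buyers pay P_b = 24; sellers receive P_s = P_b - 16.5 = 7.5.
Producers lose the trapezoid between P_s and P* out to Q_t plus the triangle from Q_t to Q*: change in PS = 4 - 16.5039 = -12.5039.

-12.50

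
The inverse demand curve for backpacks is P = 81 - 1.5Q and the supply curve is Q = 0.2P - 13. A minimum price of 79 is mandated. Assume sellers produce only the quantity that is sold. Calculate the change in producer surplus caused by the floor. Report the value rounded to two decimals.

Rewriting supply in inverse form: P = 65 + 5Q.
Without the control, 81 - 1.5Q = 65 + 5Q so Q* = 2.4615 and P* = 77.3077.
At P = 79, buyers demand (81 - 79)/1.5 = 1.3333 while sellers would supply more, so the quantity traded is 1.3333 at price 79.
PS goes from (1/2)(2.4615)(12.3077) = 15.1479 to 14.2222 (computed as (79 - 65)(1.3333) - (1/2)(5)(1.3333)^2), a change of -0.9257.

-0.93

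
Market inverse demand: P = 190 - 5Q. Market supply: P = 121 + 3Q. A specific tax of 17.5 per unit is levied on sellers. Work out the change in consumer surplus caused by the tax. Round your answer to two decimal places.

Without the tax, 190 - 5Q = 121 + 3Q so Q* = 8.625 and P* = 146.875.
A tax on sellers shifts supply up by 17.5: 190 - 5Q = 121 + 3Q + 17.5, so Q_t = 6.4375. Buyers pay P_b = 157.8125; sellers receive P_s = P_b - 17.5 = 140.3125.
Consumers lose the trapezoid between P* and P_b out to Q_t plus the triangle from Q_t to Q*: change in CS = 103.6035 - 185.9766 = -82.373.

-82.37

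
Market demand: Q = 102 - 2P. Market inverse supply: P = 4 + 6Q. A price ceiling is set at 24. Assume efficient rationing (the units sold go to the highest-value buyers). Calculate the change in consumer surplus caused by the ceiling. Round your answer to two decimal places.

74.15

Rewriting demand in inverse form: P = 51 - 0.5Q.
Without the control, 51 - 0.5Q = 4 + 6Q so Q* = 7.2308 and P* = 47.3846.
At P = 24, sellers supply (24 - 4)/6 = 3.3333 while buyers want more, so the quantity traded is 3.3333 at price 24.
CS goes from (1/2)(7.2308)(3.6154) = 13.071 to 87.2222 (computed as (51 - 24)(3.3333) - (1/2)(0.5)(3.3333)^2), a change of 74.1512.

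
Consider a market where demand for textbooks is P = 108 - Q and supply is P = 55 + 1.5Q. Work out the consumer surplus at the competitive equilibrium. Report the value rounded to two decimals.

224.72

Equilibrium: 108 - Q = 55 + 1.5Q, so Q* = 21.2 and P* = 86.8.
CS is the area between the demand curve and P* from 0 to Q*: (1/2)(21.2)(21.2) = 224.72.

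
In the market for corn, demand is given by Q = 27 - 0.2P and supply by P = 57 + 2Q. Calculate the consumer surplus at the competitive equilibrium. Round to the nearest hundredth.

310.41

Rewriting demand in inverse form: P = 135 - 5Q.
Equilibrium: 135 - 5Q = 57 + 2Q, so Q* = 11.1429 and P* = 79.2857.
Consumer surplus is the triangle under demand above P*: (1/2)(11.1429)(135 - 79.2857) = (1/2)(11.1429)(55.7143) = 310.4082.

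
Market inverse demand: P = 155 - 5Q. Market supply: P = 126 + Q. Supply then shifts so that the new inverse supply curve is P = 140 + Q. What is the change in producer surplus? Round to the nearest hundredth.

-8.56

Initial equilibrium: Q_0 = 4.8333, P_0 = 130.8333; CS_0 = (1/2)(4.8333)(24.1667) = 58.4028, PS_0 = (1/2)(4.8333)(4.8333) = 11.6806.
New equilibrium: 155 - 5Q = 140 + Q gives Q_1 = 2.5, P_1 = 142.5; CS_1 = 15.625, PS_1 = 3.125.
Change in producer surplus = 3.125 - 11.6806 = -8.5556.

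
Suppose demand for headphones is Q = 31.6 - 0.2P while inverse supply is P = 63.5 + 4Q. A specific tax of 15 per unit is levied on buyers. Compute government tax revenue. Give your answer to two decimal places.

132.50

Rewriting demand in inverse form: P = 158 - 5Q.
Pre-tax equilibrium: 158 - 5Q = 63.5 + 4Q gives Q* = 10.5, P* = 105.5.
With the tax, buyers' net willingness to pay falls by 15: (158 - 15) - 5Q = 63.5 + 4Q, so Q_t = 8.8333. Buyers pay P_b = 113.8333; sellers receive P_s = P_b - 15 = 98.8333.
Tax revenue = t x Q_t = 15 x 8.8333 = 132.5.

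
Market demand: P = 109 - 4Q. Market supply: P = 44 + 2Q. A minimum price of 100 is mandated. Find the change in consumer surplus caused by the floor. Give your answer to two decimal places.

Free-market equilibrium: 109 - 4Q = 44 + 2Q gives Q* = 10.8333, P* = 65.6667.
At P = 100, buyers demand (109 - 100)/4 = 2.25 while sellers would supply more, so the quantity traded is 2.25 at price 100.
CS goes from (1/2)(10.8333)(43.3333) = 234.7222 to 10.125 (computed as (109 - 100)(2.25) - (1/2)(4)(2.25)^2), a change of -224.5972.

-224.60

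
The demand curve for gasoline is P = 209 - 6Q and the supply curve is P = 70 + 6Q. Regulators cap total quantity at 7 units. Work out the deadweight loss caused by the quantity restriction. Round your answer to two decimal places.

126.04

Unrestricted equilibrium: Q* = (209 - 70)/(6 + 6) = 11.5833.
At Q = 7 the demand price is 209 - 6(7) = 167 and the supply price is 70 + 6(7) = 112.
DWL = (1/2)(gap between curves at 7) x (Q* - 7) = (1/2)(55)(4.5833) = 126.0417.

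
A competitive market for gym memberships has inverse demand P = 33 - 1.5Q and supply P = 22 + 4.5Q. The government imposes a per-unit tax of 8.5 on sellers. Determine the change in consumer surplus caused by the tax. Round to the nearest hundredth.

Pre-tax equilibrium: 33 - 1.5Q = 22 + 4.5Q gives Q* = 1.8333, P* = 30.25.
A tax on sellers shifts supply up by 8.5: 33 - 1.5Q = 22 + 4.5Q + 8.5, so Q_t = 0.4167. Buyers pay P_b = 32.375; sellers receive P_s = P_b - 8.5 = 23.875.
Consumers lose the trapezoid between P* and P_b out to Q_t plus the triangle from Q_t to Q*: change in CS = 0.1302 - 2.5208 = -2.3906.

-2.39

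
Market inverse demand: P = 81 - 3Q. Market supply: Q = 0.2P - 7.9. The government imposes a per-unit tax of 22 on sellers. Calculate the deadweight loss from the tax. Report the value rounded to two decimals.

30.25

Rewriting supply in inverse form: P = 39.5 + 5Q.
Pre-tax equilibrium: 81 - 3Q = 39.5 + 5Q gives Q* = 5.1875, P* = 65.4375.
With the tax, sellers need 22 more per unit: 81 - 3Q = 39.5 + 5Q + 22, so Q_t = 2.4375. Buyers pay P_b = 73.6875; sellers receive P_s = P_b - 22 = 51.6875.
The welfare triangle lost has base Q* - Q_t = 2.75 and height t = 22, so DWL = (1/2)(2.75)(22) = 30.25.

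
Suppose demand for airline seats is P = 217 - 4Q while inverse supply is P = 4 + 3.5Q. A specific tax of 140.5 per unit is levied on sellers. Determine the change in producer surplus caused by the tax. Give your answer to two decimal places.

Without the tax, 217 - 4Q = 4 + 3.5Q so Q* = 28.4 and P* = 103.4.
A tax on sellers shifts supply up by 140.5: 217 - 4Q = 4 + 3.5Q + 140.5, so Q_t = 9.6667. Buyers pay P_b = 178.3333; sellers receive P_s = P_b - 140.5 = 37.8333.
PS falls from (1/2)(28.4)(99.4) = 1411.48 to (1/2)(9.6667)(33.8333) = 163.5278, a change of -1247.9522.

-1247.95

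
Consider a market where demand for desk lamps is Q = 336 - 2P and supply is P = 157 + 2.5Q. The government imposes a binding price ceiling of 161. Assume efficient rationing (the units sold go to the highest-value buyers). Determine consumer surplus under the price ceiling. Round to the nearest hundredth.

10.56

Rewriting demand in inverse form: P = 168 - 0.5Q.
Free-market equilibrium: 168 - 0.5Q = 157 + 2.5Q gives Q* = 3.6667, P* = 166.1667.
At the ceiling price 161, quantity supplied is (161 - 157)/2.5 = 1.6; supply is the short side, so Q = 1.6 trades at P = 161.
The demand price at Q = 1.6 is 167.2. CS is the trapezoid between demand and 161 over [0, 1.6]: (1/2)[(168 - 161) + (167.2 - 161)](1.6) = 10.56.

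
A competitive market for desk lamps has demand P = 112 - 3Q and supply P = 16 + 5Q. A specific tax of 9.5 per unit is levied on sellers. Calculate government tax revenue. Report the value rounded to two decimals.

Pre-tax equilibrium: 112 - 3Q = 16 + 5Q gives Q* = 12, P* = 76.
With the tax, sellers need 9.5 more per unit: 112 - 3Q = 16 + 5Q + 9.5, so Q_t = 10.8125. Buyers pay P_b = 79.5625; sellers receive P_s = P_b - 9.5 = 70.0625.
Revenue is the tax times quantity traded: 9.5 x 10.8125 = 102.7188.

102.72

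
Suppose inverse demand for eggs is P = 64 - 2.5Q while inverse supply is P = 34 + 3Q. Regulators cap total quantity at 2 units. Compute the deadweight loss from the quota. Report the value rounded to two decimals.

Without the quota, 64 - 2.5Q = 34 + 3Q gives Q* = 5.4545.
At Q = 2 the demand price is 64 - 2.5(2) = 59 and the supply price is 34 + 3(2) = 40.
DWL = (1/2)(gap between curves at 2) x (Q* - 2) = (1/2)(19)(3.4545) = 32.8182.

32.82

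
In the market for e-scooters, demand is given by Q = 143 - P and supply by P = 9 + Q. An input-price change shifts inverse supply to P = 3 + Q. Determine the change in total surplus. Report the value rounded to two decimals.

Rewriting demand in inverse form: P = 143 - Q.
Initial equilibrium: Q_0 = 67, P_0 = 76; CS_0 = (1/2)(67)(67) = 2244.5, PS_0 = (1/2)(67)(67) = 2244.5.
New equilibrium: 143 - Q = 3 + Q gives Q_1 = 70, P_1 = 73; CS_1 = 2450, PS_1 = 2450.
Change in total surplus = (2450 + 2450) - (2244.5 + 2244.5) = 411.

411.00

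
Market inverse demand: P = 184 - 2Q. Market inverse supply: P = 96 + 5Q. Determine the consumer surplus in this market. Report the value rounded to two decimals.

158.04

Equilibrium: 184 - 2Q = 96 + 5Q, so Q* = 12.5714 and P* = 158.8571.
The demand choke price is 184, so CS = (1/2)(Q*)(184 - P*) = (1/2)(12.5714)(25.1429) = 158.0408.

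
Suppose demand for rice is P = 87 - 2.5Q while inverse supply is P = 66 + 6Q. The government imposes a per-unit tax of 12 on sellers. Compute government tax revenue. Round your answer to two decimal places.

Pre-tax equilibrium: 87 - 2.5Q = 66 + 6Q gives Q* = 2.4706, P* = 80.8235.
A tax on sellers shifts supply up by 12: 87 - 2.5Q = 66 + 6Q + 12, so Q_t = 1.0588. Buyers pay P_b = 84.3529; sellers receive P_s = P_b - 12 = 72.3529.
Tax revenue = t x Q_t = 12 x 1.0588 = 12.7059.

12.71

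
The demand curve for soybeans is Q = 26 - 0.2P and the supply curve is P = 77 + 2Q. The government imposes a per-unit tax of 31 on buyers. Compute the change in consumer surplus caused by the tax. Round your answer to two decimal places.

Rewriting demand in inverse form: P = 130 - 5Q.
Pre-tax equilibrium: 130 - 5Q = 77 + 2Q gives Q* = 7.5714, P* = 92.1429.
A tax on buyers shifts demand down by 31: (130 - 31) - 5Q = 77 + 2Q, so Q_t = 3.1429. Buyers pay P_b = 114.2857; sellers receive P_s = P_b - 31 = 83.2857.
CS falls from (1/2)(7.5714)(37.8571) = 143.3163 to (1/2)(3.1429)(15.7143) = 24.6939, a change of -118.6224.

-118.62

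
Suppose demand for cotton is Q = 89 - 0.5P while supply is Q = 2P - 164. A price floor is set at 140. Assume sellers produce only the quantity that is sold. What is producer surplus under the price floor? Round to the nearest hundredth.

1011.75

Rewriting demand in inverse form: P = 178 - 2Q.
Rewriting supply in inverse form: P = 82 + 0.5Q.
Without the control, 178 - 2Q = 82 + 0.5Q so Q* = 38.4 and P* = 101.2.
At P = 140, buyers demand (178 - 140)/2 = 19 while sellers would supply more, so the quantity traded is 19 at price 140.
The supply price at Q = 19 is 91.5. PS is the trapezoid between 140 and supply over [0, 19]: (1/2)[(140 - 82) + (140 - 91.5)](19) = 1011.75.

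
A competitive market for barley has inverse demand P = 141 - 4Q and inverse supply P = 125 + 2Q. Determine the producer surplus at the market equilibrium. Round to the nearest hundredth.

7.11

Setting demand equal to supply, 16 = 6Q, so Q* = 2.6667 and P* = 130.3333.
The supply curve's price intercept is 125, so PS = (1/2)(Q*)(P* - 125) = (1/2)(2.6667)(5.3333) = 7.1111.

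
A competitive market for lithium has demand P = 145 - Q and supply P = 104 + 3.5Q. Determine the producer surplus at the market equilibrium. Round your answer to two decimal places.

Setting demand equal to supply, 41 = 4.5Q, so Q* = 9.1111 and P* = 135.8889.
PS is the area between P* and the supply curve from 0 to Q*: (1/2)(9.1111)(31.8889) = 145.2716.

145.27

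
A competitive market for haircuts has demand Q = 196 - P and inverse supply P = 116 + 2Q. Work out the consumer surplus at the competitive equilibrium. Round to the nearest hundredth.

355.56

Rewriting demand in inverse form: P = 196 - Q.
Equilibrium: 196 - Q = 116 + 2Q, so Q* = 26.6667 and P* = 169.3333.
The demand choke price is 196, so CS = (1/2)(Q*)(196 - P*) = (1/2)(26.6667)(26.6667) = 355.5556.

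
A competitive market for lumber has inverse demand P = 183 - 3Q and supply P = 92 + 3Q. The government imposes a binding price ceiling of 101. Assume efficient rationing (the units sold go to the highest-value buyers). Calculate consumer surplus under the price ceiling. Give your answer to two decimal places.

Without the control, 183 - 3Q = 92 + 3Q so Q* = 15.1667 and P* = 137.5.
At the ceiling price 101, quantity supplied is (101 - 92)/3 = 3; supply is the short side, so Q = 3 trades at P = 101.
The demand price at Q = 3 is 174. CS is the trapezoid between demand and 101 over [0, 3]: (1/2)[(183 - 101) + (174 - 101)](3) = 232.5.

232.50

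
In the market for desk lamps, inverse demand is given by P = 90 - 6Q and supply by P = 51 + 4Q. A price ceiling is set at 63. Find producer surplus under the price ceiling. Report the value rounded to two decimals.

Without the control, 90 - 6Q = 51 + 4Q so Q* = 3.9 and P* = 66.6.
At the ceiling price 63, quantity supplied is (63 - 51)/4 = 3; supply is the short side, so Q = 3 trades at P = 63.
PS is the triangle above supply below 63: (1/2)(3)(63 - 51) = 18.

18.00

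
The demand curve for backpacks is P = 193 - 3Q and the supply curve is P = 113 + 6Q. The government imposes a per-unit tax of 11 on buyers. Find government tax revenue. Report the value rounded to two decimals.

Without the tax, 193 - 3Q = 113 + 6Q so Q* = 8.8889 and P* = 166.3333.
With the tax, buyers' net willingness to pay falls by 11: (193 - 11) - 3Q = 113 + 6Q, so Q_t = 7.6667. Buyers pay P_b = 170; sellers receive P_s = P_b - 11 = 159.
Revenue is the tax times quantity traded: 11 x 7.6667 = 84.3333.

84.33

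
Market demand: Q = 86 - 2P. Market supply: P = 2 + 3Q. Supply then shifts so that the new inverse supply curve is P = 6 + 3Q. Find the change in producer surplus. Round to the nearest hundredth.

Rewriting demand in inverse form: P = 43 - 0.5Q.
Initial equilibrium: Q_0 = 11.7143, P_0 = 37.1429; CS_0 = (1/2)(11.7143)(5.8571) = 34.3061, PS_0 = (1/2)(11.7143)(35.1429) = 205.8367.
New equilibrium: 43 - 0.5Q = 6 + 3Q gives Q_1 = 10.5714, P_1 = 37.7143; CS_1 = 27.9388, PS_1 = 167.6327.
Change in producer surplus = 167.6327 - 205.8367 = -38.2041.

-38.20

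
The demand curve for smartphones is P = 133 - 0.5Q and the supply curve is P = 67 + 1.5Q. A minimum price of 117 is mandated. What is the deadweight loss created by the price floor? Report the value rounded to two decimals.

1.00

Without the control, 133 - 0.5Q = 67 + 1.5Q so Q* = 33 and P* = 116.5.
At P = 117, buyers demand (133 - 117)/0.5 = 32 while sellers would supply more, so the quantity traded is 32 at price 117.
At Q = 32 the demand price is 117 and the supply price is 115. Deadweight loss is the triangle between the curves from 32 to 33: (1/2)(117 - 115)(33 - 32) = 1.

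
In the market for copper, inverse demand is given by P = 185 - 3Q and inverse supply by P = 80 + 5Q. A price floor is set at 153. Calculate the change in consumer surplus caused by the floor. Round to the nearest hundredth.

-87.73

Without the control, 185 - 3Q = 80 + 5Q so Q* = 13.125 and P* = 145.625.
At P = 153, buyers demand (185 - 153)/3 = 10.6667 while sellers would supply more, so the quantity traded is 10.6667 at price 153.
CS goes from (1/2)(13.125)(39.375) = 258.3984 to 170.6667 (computed as (185 - 153)(10.6667) - (1/2)(3)(10.6667)^2), a change of -87.7318.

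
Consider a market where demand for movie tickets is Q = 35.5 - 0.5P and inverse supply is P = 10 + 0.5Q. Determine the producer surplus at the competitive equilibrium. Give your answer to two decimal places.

148.84

Rewriting demand in inverse form: P = 71 - 2Q.
Set 71 - 2Q = 10 + 0.5Q, which gives 61 = 2.5Q, so Q* = 24.4 and P* = 71 - 2(24.4) = 22.2.
PS is the area between P* and the supply curve from 0 to Q*: (1/2)(24.4)(12.2) = 148.84.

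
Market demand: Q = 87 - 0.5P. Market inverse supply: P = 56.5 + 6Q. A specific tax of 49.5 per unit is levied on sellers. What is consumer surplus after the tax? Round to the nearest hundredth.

72.25

Rewriting demand in inverse form: P = 174 - 2Q.
Pre-tax equilibrium: 174 - 2Q = 56.5 + 6Q gives Q* = 14.6875, P* = 144.625.
A tax on sellers shifts supply up by 49.5: 174 - 2Q = 56.5 + 6Q + 49.5, so Q_t = 8.5. Buyers pay P_b = 157; sellers receive P_s = P_b - 49.5 = 107.5.
Consumer surplus is the triangle under demand above P_b: (1/2)(8.5)(174 - 157) = 72.25.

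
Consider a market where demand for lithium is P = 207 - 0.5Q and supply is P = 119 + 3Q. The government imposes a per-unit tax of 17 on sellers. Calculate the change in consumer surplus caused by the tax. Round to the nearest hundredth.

-55.16

Pre-tax equilibrium: 207 - 0.5Q = 119 + 3Q gives Q* = 25.1429, P* = 194.4286.
With the tax, sellers need 17 more per unit: 207 - 0.5Q = 119 + 3Q + 17, so Q_t = 20.2857. Buyers pay P_b = 196.8571; sellers receive P_s = P_b - 17 = 179.8571.
Consumers lose the trapezoid between P* and P_b out to Q_t plus the triangle from Q_t to Q*: change in CS = 102.8776 - 158.0408 = -55.1633.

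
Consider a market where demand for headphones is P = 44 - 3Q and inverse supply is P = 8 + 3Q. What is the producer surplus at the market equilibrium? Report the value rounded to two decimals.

Set 44 - 3Q = 8 + 3Q, which gives 36 = 6Q, so Q* = 6 and P* = 44 - 3(6) = 26.
Producer surplus is the triangle above supply below P*: (1/2)(6)(26 - 8) = (1/2)(6)(18) = 54.

54.00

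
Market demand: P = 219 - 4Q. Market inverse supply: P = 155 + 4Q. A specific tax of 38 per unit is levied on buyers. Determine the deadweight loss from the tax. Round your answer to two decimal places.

Without the tax, 219 - 4Q = 155 + 4Q so Q* = 8 and P* = 187.
A tax on buyers shifts demand down by 38: (219 - 38) - 4Q = 155 + 4Q, so Q_t = 3.25. Buyers pay P_b = 206; sellers receive P_s = P_b - 38 = 168.
Deadweight loss is the triangle between the curves from Q_t to Q*: (1/2)(8 - 3.25)(38) = 90.25.

90.25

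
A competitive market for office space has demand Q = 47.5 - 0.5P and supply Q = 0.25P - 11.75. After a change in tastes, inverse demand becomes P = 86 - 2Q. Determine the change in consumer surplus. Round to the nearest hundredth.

-21.75

Rewriting demand in inverse form: P = 95 - 2Q.
Rewriting supply in inverse form: P = 47 + 4Q.
Initial equilibrium: Q_0 = 8, P_0 = 79; CS_0 = (1/2)(8)(16) = 64, PS_0 = (1/2)(8)(32) = 128.
New equilibrium: 86 - 2Q = 47 + 4Q gives Q_1 = 6.5, P_1 = 73; CS_1 = 42.25, PS_1 = 84.5.
Change in consumer surplus = 42.25 - 64 = -21.75.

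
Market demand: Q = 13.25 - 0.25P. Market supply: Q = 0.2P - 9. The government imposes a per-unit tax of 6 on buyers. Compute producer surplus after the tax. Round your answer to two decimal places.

0.12

Rewriting demand in inverse form: P = 53 - 4Q.
Rewriting supply in inverse form: P = 45 + 5Q.
Without the tax, 53 - 4Q = 45 + 5Q so Q* = 0.8889 and P* = 49.4444.
With the tax, buyers' net willingness to pay falls by 6: (53 - 6) - 4Q = 45 + 5Q, so Q_t = 0.2222. Buyers pay P_b = 52.1111; sellers receive P_s = P_b - 6 = 46.1111.
Producer surplus is the triangle above supply below P_s: (1/2)(0.2222)(46.1111 - 45) = 0.1235.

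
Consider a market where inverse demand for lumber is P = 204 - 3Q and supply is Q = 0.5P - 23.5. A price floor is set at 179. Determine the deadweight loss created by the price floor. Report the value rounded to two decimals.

Rewriting supply in inverse form: P = 47 + 2Q.
Without the control, 204 - 3Q = 47 + 2Q so Q* = 31.4 and P* = 109.8.
At P = 179, buyers demand (204 - 179)/3 = 8.3333 while sellers would supply more, so the quantity traded is 8.3333 at price 179.
The lost-trades triangle has base Q* - 8.3333 = 23.0667 and height equal to the gap between the curves at Q = 8.3333, which is 179 - 63.6667 = 115.3333. DWL = (1/2)(23.0667)(115.3333) = 1330.1778.

1330.18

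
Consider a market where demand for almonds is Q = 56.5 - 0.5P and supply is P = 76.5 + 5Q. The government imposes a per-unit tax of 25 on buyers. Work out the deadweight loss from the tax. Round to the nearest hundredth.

44.64

Rewriting demand in inverse form: P = 113 - 2Q.
Pre-tax equilibrium: 113 - 2Q = 76.5 + 5Q gives Q* = 5.2143, P* = 102.5714.
With the tax, buyers' net willingness to pay falls by 25: (113 - 25) - 2Q = 76.5 + 5Q, so Q_t = 1.6429. Buyers pay P_b = 109.7143; sellers receive P_s = P_b - 25 = 84.7143.
Deadweight loss is the triangle between the curves from Q_t to Q*: (1/2)(5.2143 - 1.6429)(25) = 44.6429.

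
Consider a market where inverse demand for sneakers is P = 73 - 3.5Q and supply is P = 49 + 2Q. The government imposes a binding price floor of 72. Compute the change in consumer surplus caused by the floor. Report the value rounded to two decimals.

-33.18

Without the control, 73 - 3.5Q = 49 + 2Q so Q* = 4.3636 and P* = 57.7273.
At the floor price 72, quantity demanded is (73 - 72)/3.5 = 0.2857; demand is the short side, so Q = 0.2857 trades at P = 72.
CS goes from (1/2)(4.3636)(15.2727) = 33.3223 to 0.1429 (computed as (73 - 72)(0.2857) - (1/2)(3.5)(0.2857)^2), a change of -33.1795.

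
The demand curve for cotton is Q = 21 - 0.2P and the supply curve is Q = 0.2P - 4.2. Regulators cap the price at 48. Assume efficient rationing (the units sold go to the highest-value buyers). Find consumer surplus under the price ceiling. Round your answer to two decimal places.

234.90

Rewriting demand in inverse form: P = 105 - 5Q.
Rewriting supply in inverse form: P = 21 + 5Q.
Free-market equilibrium: 105 - 5Q = 21 + 5Q gives Q* = 8.4, P* = 63.
At P = 48, sellers supply (48 - 21)/5 = 5.4 while buyers want more, so the quantity traded is 5.4 at price 48.
The demand price at Q = 5.4 is 78. CS is the trapezoid between demand and 48 over [0, 5.4]: (1/2)[(105 - 48) + (78 - 48)](5.4) = 234.9.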